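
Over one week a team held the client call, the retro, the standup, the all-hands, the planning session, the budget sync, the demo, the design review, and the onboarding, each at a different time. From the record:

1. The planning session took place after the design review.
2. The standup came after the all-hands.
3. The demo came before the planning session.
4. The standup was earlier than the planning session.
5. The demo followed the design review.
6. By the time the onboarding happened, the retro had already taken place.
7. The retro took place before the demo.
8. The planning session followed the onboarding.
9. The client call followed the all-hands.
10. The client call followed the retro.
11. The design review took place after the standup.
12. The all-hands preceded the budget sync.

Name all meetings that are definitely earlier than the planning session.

Directly stated before the planning session: the demo, the design review, the onboarding, and the standup.
The all-hands reaches the planning session via the all-hands → the standup → the planning session.
The retro reaches the planning session via the retro → the onboarding → the planning session.
No chain forces the budget sync (or any of the others) ahead of the planning session.

the all-hands, the demo, the design review, the onboarding, the retro, the standup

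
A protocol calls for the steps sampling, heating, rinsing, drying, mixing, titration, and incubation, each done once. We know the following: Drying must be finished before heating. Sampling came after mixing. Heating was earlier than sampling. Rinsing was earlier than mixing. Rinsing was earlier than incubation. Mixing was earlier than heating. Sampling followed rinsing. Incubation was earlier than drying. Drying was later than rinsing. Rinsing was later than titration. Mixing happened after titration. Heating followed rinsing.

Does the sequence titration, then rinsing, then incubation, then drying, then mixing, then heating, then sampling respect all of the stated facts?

Check each stated constraint against the proposed order — e.g. titration is ahead of mixing; rinsing is ahead of sampling. Every pair is in the required order; nothing is violated.

yes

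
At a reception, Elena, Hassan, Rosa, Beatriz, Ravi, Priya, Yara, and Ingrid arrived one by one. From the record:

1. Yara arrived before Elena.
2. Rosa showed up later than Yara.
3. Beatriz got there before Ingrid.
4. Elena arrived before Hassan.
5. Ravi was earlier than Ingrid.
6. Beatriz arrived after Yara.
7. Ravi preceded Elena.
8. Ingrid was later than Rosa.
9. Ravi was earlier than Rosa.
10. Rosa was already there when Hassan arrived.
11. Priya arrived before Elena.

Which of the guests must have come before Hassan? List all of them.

Directly stated before Hassan: Elena and Rosa.
Priya reaches Hassan via Priya → Elena → Hassan.
Ravi reaches Hassan via Ravi → Rosa → Hassan.
Yara reaches Hassan via Yara → Rosa → Hassan.
No chain forces Ingrid (or any of the others) ahead of Hassan.

Elena, Priya, Ravi, Rosa, Yara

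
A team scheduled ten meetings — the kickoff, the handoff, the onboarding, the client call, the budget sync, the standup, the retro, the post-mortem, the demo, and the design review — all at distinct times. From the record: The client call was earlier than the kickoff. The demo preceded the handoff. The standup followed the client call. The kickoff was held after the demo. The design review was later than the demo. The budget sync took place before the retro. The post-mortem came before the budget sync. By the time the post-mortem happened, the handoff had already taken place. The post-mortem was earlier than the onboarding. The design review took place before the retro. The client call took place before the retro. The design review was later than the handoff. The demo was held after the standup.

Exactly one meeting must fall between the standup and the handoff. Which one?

Tracing the constraints gives the standup → the demo → the handoff, so the demo sits after the standup and before the handoff.
No other meeting is forced both after the standup and before the handoff.

the demo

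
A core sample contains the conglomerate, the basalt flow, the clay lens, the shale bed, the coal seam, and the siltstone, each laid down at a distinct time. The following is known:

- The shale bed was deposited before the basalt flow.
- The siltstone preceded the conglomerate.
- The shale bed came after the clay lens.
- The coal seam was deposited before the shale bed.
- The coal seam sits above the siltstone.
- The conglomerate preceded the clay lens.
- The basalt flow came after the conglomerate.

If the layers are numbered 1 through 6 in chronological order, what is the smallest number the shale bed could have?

The clay lens, the coal seam, the conglomerate, and the siltstone must all come before the shale bed — 4 forced predecessors.
Nothing else is forced ahead of the shale bed, so its earliest slot is position 4 + 1 = 5.

5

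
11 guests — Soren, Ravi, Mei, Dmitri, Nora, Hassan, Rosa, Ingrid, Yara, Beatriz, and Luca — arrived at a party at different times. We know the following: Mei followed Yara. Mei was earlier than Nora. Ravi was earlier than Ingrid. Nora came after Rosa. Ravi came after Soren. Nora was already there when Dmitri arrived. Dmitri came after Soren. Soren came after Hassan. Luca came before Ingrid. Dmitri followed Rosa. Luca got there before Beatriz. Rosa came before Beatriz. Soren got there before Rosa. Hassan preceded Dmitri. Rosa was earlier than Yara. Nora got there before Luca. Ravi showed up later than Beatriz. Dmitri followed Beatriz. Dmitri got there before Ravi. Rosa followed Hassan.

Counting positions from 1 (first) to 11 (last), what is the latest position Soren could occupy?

Soren must come before Beatriz, Dmitri, Ingrid, Luca, Mei, Nora, Ravi, Rosa, and Yara — 9 guests forced after them.
Everything else can be placed before Soren in some valid order, so Soren can sit as late as position 11 − 9 = 2.

2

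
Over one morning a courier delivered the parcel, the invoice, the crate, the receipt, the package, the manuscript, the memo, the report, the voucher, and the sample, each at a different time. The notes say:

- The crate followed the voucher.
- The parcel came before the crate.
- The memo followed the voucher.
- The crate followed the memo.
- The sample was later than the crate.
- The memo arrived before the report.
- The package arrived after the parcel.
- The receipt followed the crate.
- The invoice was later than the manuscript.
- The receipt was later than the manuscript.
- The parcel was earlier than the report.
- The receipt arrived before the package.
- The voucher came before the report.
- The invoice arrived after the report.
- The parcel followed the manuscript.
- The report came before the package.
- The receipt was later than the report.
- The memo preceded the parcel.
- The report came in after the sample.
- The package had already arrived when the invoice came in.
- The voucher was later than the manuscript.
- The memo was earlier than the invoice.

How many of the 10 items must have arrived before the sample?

Directly stated before the sample: the crate.
The manuscript reaches the sample via the manuscript → the parcel → the crate → the sample.
The memo reaches the sample via the memo → the crate → the sample.
The parcel reaches the sample via the parcel → the crate → the sample.
Likewise the voucher reaches the sample by chaining the stated constraints.
That's the crate, the manuscript, the memo, the parcel, and the voucher — 5 in all.

5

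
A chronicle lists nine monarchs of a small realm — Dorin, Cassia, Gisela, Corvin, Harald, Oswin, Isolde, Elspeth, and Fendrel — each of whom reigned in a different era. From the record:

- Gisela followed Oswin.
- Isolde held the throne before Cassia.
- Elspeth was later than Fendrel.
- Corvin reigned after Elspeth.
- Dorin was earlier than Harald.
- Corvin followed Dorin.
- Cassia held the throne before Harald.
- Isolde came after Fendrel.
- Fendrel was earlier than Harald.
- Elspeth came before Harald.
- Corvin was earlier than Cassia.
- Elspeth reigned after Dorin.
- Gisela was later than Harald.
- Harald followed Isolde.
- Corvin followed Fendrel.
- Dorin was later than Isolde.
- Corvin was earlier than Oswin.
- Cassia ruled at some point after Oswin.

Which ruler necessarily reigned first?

Fendrel has a chain of constraints placing them before every other ruler, so Fendrel must be first.

Fendrel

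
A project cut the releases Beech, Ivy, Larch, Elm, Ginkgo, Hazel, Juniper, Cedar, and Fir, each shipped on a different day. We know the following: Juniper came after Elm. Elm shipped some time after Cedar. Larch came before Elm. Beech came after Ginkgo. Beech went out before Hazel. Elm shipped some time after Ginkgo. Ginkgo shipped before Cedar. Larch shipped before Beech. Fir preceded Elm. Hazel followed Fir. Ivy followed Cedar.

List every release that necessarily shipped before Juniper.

Directly stated before Juniper: Elm.
Cedar reaches Juniper via Cedar → Elm → Juniper.
Fir reaches Juniper via Fir → Elm → Juniper.
Ginkgo reaches Juniper via Ginkgo → Elm → Juniper.
Likewise Larch reaches Juniper by chaining the stated constraints.

Cedar, Elm, Fir, Ginkgo, Larch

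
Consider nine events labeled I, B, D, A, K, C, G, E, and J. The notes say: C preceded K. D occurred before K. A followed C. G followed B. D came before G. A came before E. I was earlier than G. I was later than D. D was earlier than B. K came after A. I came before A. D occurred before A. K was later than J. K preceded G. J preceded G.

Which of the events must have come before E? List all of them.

Directly stated before E: A.
C reaches E via C → A → E.
D reaches E via D → A → E.
I reaches E via I → A → E.

A, C, D, I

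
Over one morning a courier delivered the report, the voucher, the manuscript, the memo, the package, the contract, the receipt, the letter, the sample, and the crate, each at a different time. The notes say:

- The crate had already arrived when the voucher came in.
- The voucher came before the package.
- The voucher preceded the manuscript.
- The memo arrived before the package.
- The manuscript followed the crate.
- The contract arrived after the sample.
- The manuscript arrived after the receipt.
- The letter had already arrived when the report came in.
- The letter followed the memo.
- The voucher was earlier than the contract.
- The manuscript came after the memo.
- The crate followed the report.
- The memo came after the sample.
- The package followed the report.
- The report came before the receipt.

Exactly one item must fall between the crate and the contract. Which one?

Tracing the constraints gives the crate → the voucher → the contract, so the voucher sits after the crate and before the contract.
No other item is forced both after the crate and before the contract.

the voucher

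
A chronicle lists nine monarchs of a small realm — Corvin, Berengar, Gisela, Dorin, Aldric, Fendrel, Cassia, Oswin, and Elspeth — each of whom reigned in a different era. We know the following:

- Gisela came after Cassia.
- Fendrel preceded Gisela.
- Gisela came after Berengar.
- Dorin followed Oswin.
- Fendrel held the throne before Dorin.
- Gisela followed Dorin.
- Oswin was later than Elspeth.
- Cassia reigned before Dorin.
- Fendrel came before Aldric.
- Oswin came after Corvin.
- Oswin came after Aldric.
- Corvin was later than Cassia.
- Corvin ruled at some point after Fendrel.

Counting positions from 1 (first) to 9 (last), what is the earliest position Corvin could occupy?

Cassia and Fendrel must both come before Corvin — 2 forced predecessors.
Nothing else is forced ahead of Corvin, so their earliest slot is position 2 + 1 = 3.

3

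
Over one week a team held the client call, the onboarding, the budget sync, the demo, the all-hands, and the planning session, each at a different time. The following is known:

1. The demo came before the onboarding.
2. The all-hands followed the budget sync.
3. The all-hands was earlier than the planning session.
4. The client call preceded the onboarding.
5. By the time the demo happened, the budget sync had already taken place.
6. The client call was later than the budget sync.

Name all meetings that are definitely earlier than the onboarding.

the budget sync, the client call, the demo

Directly stated before the onboarding: the client call and the demo.
The budget sync reaches the onboarding via the budget sync → the demo → the onboarding.
No chain forces the all-hands (or any of the others) ahead of the onboarding.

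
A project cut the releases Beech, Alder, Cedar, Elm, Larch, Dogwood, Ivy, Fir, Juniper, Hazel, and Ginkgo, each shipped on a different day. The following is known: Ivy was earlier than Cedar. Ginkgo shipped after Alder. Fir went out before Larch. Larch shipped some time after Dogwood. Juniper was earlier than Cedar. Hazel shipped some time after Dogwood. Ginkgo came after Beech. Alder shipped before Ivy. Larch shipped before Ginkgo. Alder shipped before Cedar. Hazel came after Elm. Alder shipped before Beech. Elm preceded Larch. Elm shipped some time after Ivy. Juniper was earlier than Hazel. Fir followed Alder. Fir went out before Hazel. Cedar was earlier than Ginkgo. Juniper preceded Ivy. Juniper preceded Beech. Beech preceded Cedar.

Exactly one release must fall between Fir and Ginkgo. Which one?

Larch

Tracing the constraints gives Fir → Larch → Ginkgo, so Larch sits after Fir and before Ginkgo.
No other release is forced both after Fir and before Ginkgo.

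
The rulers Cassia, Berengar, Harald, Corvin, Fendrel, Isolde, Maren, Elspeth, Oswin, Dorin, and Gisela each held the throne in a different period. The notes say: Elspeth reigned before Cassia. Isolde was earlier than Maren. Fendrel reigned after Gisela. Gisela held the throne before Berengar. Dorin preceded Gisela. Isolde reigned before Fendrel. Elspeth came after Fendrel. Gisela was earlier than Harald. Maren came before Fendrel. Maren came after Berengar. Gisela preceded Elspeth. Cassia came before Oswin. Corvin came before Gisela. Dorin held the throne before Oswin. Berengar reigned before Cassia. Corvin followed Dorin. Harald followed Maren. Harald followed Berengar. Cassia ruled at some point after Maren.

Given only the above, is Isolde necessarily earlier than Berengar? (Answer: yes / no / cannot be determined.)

No chain of stated constraints runs from Isolde to Berengar, and none runs from Berengar to Isolde either.
So the relative order of Isolde and Berengar is not fixed by the given facts.

cannot be determined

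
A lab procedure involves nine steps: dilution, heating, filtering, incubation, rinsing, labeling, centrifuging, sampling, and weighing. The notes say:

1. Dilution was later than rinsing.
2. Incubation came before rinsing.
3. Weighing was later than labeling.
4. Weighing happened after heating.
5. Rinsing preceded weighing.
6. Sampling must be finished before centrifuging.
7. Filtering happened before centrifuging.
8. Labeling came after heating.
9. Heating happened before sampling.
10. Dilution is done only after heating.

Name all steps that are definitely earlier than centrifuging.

filtering, heating, sampling

Directly stated before centrifuging: filtering and sampling.
Heating reaches centrifuging via heating → sampling → centrifuging.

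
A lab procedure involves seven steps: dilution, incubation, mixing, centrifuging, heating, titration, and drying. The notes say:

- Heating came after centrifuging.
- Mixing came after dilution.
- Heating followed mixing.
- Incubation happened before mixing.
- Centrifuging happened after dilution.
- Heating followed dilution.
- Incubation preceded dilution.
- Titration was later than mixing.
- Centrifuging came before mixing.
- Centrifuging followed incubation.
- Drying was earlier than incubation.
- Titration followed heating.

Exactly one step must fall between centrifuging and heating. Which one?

mixing

Tracing the constraints gives centrifuging → mixing → heating, so mixing sits after centrifuging and before heating.
No other step is forced both after centrifuging and before heating.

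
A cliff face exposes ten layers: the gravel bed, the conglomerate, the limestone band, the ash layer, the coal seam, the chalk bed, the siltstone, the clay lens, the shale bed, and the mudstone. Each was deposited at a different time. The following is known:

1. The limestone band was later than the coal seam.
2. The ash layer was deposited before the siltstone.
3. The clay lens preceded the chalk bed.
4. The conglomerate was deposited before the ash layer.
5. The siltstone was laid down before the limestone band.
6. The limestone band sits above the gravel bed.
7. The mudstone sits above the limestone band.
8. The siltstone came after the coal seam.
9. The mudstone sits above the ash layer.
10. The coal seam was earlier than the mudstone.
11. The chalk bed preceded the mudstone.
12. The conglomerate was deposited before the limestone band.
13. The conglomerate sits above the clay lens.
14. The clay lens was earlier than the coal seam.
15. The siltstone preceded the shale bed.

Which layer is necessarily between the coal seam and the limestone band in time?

Tracing the constraints gives the coal seam → the siltstone → the limestone band, so the siltstone sits after the coal seam and before the limestone band.
No other layer is forced both after the coal seam and before the limestone band.

the siltstone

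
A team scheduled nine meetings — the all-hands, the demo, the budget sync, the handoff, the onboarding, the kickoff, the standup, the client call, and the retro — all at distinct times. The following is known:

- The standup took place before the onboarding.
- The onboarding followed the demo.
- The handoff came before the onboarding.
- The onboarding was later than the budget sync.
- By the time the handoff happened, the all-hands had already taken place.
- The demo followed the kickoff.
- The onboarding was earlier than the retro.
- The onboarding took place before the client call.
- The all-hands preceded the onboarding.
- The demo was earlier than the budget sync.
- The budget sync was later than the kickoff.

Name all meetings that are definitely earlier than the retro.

the all-hands, the budget sync, the demo, the handoff, the kickoff, the onboarding, the standup

Directly stated before the retro: the onboarding.
The all-hands reaches the retro via the all-hands → the onboarding → the retro.
The budget sync reaches the retro via the budget sync → the onboarding → the retro.
The demo reaches the retro via the demo → the onboarding → the retro.
Likewise the handoff, the kickoff, and the standup each reach the retro by chaining the stated constraints.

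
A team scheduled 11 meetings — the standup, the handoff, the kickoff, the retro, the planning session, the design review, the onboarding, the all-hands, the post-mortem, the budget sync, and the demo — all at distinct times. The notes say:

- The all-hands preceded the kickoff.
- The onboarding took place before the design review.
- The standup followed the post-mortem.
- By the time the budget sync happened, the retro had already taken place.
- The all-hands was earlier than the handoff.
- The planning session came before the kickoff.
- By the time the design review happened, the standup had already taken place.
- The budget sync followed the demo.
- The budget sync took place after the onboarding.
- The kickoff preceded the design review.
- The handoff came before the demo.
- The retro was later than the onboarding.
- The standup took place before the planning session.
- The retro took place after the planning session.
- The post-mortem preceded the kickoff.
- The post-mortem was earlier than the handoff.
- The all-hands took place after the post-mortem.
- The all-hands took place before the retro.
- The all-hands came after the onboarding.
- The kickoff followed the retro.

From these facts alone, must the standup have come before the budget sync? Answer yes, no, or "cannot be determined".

Chain the constraints: the standup → the planning session → the retro → the budget sync. Each link is directly stated, so the standup comes before the budget sync.

yes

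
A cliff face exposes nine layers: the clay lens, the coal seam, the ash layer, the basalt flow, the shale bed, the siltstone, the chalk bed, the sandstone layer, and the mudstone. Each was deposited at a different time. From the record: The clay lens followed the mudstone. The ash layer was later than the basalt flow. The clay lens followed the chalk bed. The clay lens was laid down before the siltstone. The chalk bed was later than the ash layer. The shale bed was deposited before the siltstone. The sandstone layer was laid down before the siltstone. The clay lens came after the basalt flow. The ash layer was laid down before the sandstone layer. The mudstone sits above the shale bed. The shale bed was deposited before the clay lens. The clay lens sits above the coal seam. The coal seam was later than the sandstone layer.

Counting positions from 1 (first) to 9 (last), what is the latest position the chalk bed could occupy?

The chalk bed must come before the clay lens and the siltstone — 2 layers forced after it.
Everything else can be placed before the chalk bed in some valid order, so the chalk bed can sit as late as position 9 − 2 = 7.

7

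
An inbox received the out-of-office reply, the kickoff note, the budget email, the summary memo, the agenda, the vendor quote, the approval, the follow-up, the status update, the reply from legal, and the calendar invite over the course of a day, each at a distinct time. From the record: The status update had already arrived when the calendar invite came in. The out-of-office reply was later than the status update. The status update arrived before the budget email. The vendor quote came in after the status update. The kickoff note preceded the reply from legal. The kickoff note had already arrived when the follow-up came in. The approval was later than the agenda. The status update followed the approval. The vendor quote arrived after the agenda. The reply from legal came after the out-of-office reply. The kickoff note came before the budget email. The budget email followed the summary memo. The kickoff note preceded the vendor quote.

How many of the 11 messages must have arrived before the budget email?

Directly stated before the budget email: the kickoff note, the status update, and the summary memo.
The agenda reaches the budget email via the agenda → the approval → the status update → the budget email.
The approval reaches the budget email via the approval → the status update → the budget email.
That's the agenda, the approval, the kickoff note, the status update, and the summary memo — 5 in all.

5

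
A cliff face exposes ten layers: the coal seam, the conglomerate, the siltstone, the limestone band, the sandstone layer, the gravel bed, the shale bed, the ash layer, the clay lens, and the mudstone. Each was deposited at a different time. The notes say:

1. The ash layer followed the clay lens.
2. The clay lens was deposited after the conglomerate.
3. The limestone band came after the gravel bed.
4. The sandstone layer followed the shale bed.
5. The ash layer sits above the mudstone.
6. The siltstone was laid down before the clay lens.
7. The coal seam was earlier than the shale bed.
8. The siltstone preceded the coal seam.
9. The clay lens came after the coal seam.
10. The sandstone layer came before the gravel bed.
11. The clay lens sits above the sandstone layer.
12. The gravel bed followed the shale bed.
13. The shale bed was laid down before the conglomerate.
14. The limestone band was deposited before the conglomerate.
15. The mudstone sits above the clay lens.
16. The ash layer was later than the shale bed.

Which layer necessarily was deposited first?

the siltstone

The siltstone has a chain of constraints placing it before every other layer, so the siltstone must be first.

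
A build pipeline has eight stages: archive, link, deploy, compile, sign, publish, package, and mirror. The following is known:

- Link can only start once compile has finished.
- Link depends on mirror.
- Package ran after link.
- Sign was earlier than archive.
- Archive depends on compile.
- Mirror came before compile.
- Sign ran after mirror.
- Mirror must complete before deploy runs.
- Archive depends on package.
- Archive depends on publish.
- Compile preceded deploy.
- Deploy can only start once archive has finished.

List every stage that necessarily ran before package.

Directly stated before package: link.
Compile reaches package via compile → link → package.
Mirror reaches package via mirror → link → package.
No chain forces deploy (or any of the others) ahead of package.

compile, link, mirror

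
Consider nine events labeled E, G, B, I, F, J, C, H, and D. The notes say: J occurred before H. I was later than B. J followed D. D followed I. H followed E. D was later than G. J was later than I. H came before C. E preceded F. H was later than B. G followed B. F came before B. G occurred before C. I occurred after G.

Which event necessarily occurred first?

E

E has a chain of constraints placing it before every other event, so E must be first.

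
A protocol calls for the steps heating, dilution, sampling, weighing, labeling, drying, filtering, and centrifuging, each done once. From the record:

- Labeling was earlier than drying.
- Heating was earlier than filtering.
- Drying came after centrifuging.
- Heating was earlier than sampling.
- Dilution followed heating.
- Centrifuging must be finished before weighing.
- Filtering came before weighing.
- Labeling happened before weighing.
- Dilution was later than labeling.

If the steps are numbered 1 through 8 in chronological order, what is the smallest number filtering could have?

2

Heating must come before filtering — 1 forced predecessor.
Nothing else is forced ahead of filtering, so its earliest slot is position 1 + 1 = 2.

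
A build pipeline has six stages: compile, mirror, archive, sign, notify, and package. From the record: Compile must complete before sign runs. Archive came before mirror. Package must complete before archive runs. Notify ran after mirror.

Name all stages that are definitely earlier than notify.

archive, mirror, package

Directly stated before notify: mirror.
Archive reaches notify via archive → mirror → notify.
Package reaches notify via package → archive → mirror → notify.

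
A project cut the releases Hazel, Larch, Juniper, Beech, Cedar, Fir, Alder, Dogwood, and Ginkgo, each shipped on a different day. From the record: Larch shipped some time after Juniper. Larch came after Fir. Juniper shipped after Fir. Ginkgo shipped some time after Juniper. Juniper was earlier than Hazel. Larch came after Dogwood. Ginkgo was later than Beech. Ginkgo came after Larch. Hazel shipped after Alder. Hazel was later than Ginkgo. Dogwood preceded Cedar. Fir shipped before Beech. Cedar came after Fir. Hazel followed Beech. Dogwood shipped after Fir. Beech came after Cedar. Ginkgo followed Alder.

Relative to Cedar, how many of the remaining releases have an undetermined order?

Forced before Cedar: Dogwood and Fir; forced after Cedar: Beech, Ginkgo, and Hazel.
That leaves Alder, Juniper, and Larch with no forced order relative to Cedar — 3.

3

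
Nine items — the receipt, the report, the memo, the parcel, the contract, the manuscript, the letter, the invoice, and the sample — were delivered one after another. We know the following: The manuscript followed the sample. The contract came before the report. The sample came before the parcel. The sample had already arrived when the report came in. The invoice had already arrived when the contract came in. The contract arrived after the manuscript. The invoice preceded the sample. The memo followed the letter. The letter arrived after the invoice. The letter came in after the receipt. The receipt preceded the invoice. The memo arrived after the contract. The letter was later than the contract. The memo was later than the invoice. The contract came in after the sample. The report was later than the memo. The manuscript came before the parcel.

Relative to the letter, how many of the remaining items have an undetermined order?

1

Forced before the letter: the contract, the invoice, the manuscript, the receipt, and the sample; forced after the letter: the memo and the report.
That leaves the parcel with no forced order relative to the letter — 1.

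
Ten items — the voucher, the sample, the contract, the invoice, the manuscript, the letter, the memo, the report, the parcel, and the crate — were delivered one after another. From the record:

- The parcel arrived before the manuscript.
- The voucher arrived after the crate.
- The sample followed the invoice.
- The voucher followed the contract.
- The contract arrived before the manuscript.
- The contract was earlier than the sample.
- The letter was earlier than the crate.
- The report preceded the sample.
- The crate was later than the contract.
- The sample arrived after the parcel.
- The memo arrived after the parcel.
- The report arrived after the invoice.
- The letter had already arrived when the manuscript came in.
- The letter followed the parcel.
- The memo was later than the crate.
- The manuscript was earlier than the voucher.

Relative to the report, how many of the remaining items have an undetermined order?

Forced before the report: the invoice; forced after the report: the sample.
That leaves the contract, the crate, the letter, the manuscript, the memo, the parcel, and the voucher with no forced order relative to the report — 7.

7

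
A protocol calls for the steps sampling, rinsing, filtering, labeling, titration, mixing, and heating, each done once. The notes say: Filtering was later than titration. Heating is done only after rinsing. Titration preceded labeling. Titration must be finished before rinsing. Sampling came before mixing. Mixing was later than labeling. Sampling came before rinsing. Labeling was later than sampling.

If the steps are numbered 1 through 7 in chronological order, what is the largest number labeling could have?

Labeling must come before mixing — 1 step forced after it.
Everything else can be placed before labeling in some valid order, so labeling can sit as late as position 7 − 1 = 6.

6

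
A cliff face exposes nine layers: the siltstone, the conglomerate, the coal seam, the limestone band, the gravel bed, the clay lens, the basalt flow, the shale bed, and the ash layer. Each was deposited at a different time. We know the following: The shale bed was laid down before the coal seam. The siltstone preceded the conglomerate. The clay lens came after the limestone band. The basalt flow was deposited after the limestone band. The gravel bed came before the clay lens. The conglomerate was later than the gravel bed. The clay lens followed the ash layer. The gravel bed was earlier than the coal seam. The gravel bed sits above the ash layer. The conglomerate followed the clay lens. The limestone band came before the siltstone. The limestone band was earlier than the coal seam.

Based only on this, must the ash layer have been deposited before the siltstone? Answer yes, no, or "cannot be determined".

cannot be determined

No chain of stated constraints runs from the ash layer to the siltstone, and none runs from the siltstone to the ash layer either.
So the relative order of the ash layer and the siltstone is not fixed by the given facts.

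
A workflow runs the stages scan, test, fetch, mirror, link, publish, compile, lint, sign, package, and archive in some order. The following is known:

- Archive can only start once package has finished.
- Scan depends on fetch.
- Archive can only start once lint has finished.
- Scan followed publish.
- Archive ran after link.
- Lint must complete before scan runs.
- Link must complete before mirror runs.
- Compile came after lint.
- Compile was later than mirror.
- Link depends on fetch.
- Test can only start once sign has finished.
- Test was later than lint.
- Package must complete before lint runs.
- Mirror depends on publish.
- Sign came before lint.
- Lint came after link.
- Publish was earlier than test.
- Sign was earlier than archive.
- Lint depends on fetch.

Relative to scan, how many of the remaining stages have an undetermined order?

Forced before scan: fetch, link, lint, package, publish, and sign.
That leaves archive, compile, mirror, and test with no forced order relative to scan — 4.

4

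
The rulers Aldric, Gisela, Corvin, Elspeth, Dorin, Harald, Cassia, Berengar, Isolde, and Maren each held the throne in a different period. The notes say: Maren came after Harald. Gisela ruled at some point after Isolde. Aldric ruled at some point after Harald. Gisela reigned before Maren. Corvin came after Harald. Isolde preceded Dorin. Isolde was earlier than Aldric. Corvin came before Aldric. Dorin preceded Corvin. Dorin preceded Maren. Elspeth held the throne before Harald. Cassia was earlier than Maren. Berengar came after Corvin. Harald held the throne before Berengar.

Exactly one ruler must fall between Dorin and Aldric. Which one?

Corvin

Tracing the constraints gives Dorin → Corvin → Aldric, so Corvin sits after Dorin and before Aldric.
No other ruler is forced both after Dorin and before Aldric.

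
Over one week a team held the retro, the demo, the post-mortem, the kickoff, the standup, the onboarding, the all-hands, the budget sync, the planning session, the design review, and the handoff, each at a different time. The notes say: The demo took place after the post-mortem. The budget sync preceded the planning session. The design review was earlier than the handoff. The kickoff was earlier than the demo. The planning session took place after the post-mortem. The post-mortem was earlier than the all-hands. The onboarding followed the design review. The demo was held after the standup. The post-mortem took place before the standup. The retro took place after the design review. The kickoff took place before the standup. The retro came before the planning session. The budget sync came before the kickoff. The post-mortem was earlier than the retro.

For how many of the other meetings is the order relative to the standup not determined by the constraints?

Forced before the standup: the budget sync, the kickoff, and the post-mortem; forced after the standup: the demo.
That leaves the all-hands, the design review, the handoff, the onboarding, the planning session, and the retro with no forced order relative to the standup — 6.

6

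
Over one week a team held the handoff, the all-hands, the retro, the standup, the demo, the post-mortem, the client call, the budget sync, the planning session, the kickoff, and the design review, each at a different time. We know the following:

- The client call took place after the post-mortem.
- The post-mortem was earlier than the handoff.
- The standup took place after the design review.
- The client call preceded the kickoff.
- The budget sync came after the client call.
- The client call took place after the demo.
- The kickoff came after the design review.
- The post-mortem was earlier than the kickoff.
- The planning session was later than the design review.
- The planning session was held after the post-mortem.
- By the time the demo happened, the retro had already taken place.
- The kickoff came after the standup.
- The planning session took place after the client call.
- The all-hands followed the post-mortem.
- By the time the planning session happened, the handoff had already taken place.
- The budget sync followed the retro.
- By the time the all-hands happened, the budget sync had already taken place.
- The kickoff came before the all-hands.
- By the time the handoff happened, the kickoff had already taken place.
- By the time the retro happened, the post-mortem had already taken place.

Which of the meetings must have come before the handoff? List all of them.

Directly stated before the handoff: the kickoff and the post-mortem.
The client call reaches the handoff via the client call → the kickoff → the handoff.
The demo reaches the handoff via the demo → the client call → the kickoff → the handoff.
The design review reaches the handoff via the design review → the kickoff → the handoff.
Likewise the retro and the standup each reach the handoff by chaining the stated constraints.
No chain forces the all-hands (or any of the others) ahead of the handoff.

the client call, the demo, the design review, the kickoff, the post-mortem, the retro, the standup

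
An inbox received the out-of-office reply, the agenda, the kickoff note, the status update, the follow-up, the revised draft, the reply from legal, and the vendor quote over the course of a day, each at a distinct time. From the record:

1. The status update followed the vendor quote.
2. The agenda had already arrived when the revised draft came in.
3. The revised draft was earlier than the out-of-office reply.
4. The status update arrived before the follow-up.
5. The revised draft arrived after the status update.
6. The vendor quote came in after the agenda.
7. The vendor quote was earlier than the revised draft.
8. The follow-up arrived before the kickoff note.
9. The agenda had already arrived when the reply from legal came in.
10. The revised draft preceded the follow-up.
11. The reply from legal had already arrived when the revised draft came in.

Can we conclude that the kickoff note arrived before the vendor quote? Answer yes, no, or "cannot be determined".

Tracing the constraints gives the vendor quote → the status update → the follow-up → the kickoff note, so the vendor quote must come before the kickoff note.
That means the kickoff note cannot be before the vendor quote.

no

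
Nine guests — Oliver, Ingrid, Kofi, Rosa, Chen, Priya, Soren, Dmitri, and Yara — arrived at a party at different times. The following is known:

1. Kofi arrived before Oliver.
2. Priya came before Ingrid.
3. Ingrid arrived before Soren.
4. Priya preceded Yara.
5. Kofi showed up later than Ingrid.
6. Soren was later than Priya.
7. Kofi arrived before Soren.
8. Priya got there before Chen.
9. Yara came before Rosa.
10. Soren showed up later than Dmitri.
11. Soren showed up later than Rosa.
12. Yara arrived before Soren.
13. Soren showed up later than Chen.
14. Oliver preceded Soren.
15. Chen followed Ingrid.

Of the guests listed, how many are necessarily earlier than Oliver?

3

Directly stated before Oliver: Kofi.
Ingrid reaches Oliver via Ingrid → Kofi → Oliver.
Priya reaches Oliver via Priya → Ingrid → Kofi → Oliver.
That's Ingrid, Kofi, and Priya — 3 in all.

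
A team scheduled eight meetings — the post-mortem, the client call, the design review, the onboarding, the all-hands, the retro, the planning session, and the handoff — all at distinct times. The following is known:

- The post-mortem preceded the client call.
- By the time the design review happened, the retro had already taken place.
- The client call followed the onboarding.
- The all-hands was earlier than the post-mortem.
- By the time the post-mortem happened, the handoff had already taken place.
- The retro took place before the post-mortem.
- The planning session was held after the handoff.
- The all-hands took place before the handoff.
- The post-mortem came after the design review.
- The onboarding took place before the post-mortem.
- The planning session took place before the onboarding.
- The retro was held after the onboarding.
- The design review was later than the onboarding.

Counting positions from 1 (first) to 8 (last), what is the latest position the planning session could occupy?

The planning session must come before the client call, the design review, the onboarding, the post-mortem, and the retro — 5 meetings forced after it.
Everything else can be placed before the planning session in some valid order, so the planning session can sit as late as position 8 − 5 = 3.

3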